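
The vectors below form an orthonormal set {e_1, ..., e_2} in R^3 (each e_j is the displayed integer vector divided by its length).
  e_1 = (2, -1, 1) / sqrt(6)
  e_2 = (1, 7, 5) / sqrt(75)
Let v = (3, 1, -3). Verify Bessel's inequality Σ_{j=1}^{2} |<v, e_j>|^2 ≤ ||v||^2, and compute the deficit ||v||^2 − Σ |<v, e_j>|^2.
Σ |<v, e_j>|^2 = 1; ||v||^2 = 19; deficit = 18

Write each e_j = u_j / sqrt(<u_j, u_j>) where u_j is the displayed integer vector. Then <v, e_j> = <v, u_j> / sqrt(<u_j, u_j>), so |<v, e_j>|^2 = <v, u_j>^2 / <u_j, u_j>.
Coefficients: <v, e_1> = 2/sqrt(6), <v, e_2> = -5/sqrt(75).
Square and sum: Σ |<v, e_j>|^2 = 1.
Compute ||v||^2 = v·v = 19.
Deficit = 19 − 1 = 18 ≥ 0, confirming Bessel's inequality. (The deficit equals ||v − Σ <v,e_j> e_j||^2, the squared distance from v to span{e_j}.)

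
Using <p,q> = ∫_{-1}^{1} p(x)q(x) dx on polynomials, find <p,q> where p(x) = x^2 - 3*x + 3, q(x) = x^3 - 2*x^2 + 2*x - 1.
<p,q> = -50/3

Expand the product: p(x)·q(x) = x^5 - 5*x^4 + 11*x^3 - 13*x^2 + 9*x - 3.
∫_{-1}^{1} of each monomial x^k gives [2/(k+1) if k even, 0 if k odd]. Integrating term-by-term (or equivalently evaluating the antiderivative F(x) = x^6/6 - x^5 + 11*x^4/4 - 13*x^3/3 + 9*x^2/2 - 3*x at the endpoints):
  F(1) − F(−1) = -11/12 − (63/4) = -50/3.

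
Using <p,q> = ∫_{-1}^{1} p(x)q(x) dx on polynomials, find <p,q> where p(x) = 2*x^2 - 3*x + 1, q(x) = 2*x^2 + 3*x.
<p,q> = -46/15

Expand the product: p(x)·q(x) = 4*x^4 - 7*x^2 + 3*x.
∫_{-1}^{1} of each monomial x^k gives [2/(k+1) if k even, 0 if k odd]. Integrating term-by-term (or equivalently evaluating the antiderivative F(x) = 4*x^5/5 - 7*x^3/3 + 3*x^2/2 at the endpoints):
  F(1) − F(−1) = -1/30 − (91/30) = -46/15.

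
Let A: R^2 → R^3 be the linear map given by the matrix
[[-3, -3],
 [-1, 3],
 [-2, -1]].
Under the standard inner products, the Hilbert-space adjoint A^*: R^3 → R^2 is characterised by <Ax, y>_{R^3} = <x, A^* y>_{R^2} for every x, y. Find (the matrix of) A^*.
A^* = A^T =
[[-3, -1, -2],
 [-3, 3, -1]]

For real matrices with standard dot products, the defining identity <Ax, y> = <x, A^* y> gives (Ax)^T y = x^T (A^*) y, i.e. x^T A^T y = x^T (A^*) y. Since this holds for all x, y, we must have A^* = A^T. Therefore
A^* =
[[-3, -1, -2],
 [-3, 3, -1]].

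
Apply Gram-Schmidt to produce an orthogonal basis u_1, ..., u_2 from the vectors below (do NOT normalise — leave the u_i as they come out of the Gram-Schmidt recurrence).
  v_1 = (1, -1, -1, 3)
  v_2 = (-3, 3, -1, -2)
Orthogonal basis:
  u_1 = (1, -1, -1, 3)
  u_2 = (-25/12, 25/12, -23/12, 3/4)

Apply the Gram-Schmidt recurrence
  u_1 = v_1
  u_i = v_i − Σ_{j<i} ((v_i · u_j) / (u_j · u_j)) · u_j.

Step by step this gives:
  u_1 = (1, -1, -1, 3)
  u_2 = (-25/12, 25/12, -23/12, 3/4)

Orthogonality check:
  u_2 · u_1 = 0 (should be 0)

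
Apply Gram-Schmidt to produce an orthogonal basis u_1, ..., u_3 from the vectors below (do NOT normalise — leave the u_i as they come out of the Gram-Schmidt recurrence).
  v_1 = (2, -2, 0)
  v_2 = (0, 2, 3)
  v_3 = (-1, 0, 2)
Orthogonal basis:
  u_1 = (2, -2, 0)
  u_2 = (1, 1, 3)
  u_3 = (-21/22, -21/22, 7/11)

Apply the Gram-Schmidt recurrence
  u_1 = v_1
  u_i = v_i − Σ_{j<i} ((v_i · u_j) / (u_j · u_j)) · u_j.

Step by step this gives:
  u_1 = (2, -2, 0)
  u_2 = (1, 1, 3)
  u_3 = (-21/22, -21/22, 7/11)

Orthogonality check:
  u_2 · u_1 = 0 (should be 0)
  u_3 · u_1 = 0 (should be 0)
  u_3 · u_2 = 0 (should be 0)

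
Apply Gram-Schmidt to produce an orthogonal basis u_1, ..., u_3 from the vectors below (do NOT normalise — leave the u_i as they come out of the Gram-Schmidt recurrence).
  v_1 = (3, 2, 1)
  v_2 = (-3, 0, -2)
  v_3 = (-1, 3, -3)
Orthogonal basis:
  u_1 = (3, 2, 1)
  u_2 = (-9/14, 11/7, -17/14)
  u_3 = (20/61, -15/61, -30/61)

Apply the Gram-Schmidt recurrence
  u_1 = v_1
  u_i = v_i − Σ_{j<i} ((v_i · u_j) / (u_j · u_j)) · u_j.

Step by step this gives:
  u_1 = (3, 2, 1)
  u_2 = (-9/14, 11/7, -17/14)
  u_3 = (20/61, -15/61, -30/61)

Orthogonality check:
  u_2 · u_1 = 0 (should be 0)
  u_3 · u_1 = 0 (should be 0)
  u_3 · u_2 = 0 (should be 0)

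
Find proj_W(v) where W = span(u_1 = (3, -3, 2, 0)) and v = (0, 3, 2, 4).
proj_W(v) = (-15/22, 15/22, -5/11, 0)

Set up U = [u_1 | ... | u_1] ∈ R^(4×1). The projector onto W = col(U) is P = U (U^T U)^(-1) U^T.
Compute U^T U =
  [22],
and U^T v = (-5).
Solve U^T U · c = U^T v for the coefficients: c = (-5/22). The projection is proj_W(v) = U c.
Check: (v - proj_W(v)) · u_1 = 0  (should be 0).
Result: proj_W(v) = (-15/22, 15/22, -5/11, 0).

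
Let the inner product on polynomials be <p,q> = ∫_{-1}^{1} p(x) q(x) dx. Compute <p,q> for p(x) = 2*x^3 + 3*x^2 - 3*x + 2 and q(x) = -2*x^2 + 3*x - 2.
<p,q> = -62/3

Expand the product: p(x)·q(x) = -4*x^5 + 11*x^3 - 19*x^2 + 12*x - 4.
∫_{-1}^{1} of each monomial x^k gives [2/(k+1) if k even, 0 if k odd]. Integrating term-by-term (or equivalently evaluating the antiderivative F(x) = -2*x^6/3 + 11*x^4/4 - 19*x^3/3 + 6*x^2 - 4*x at the endpoints):
  F(1) − F(−1) = -9/4 − (221/12) = -62/3.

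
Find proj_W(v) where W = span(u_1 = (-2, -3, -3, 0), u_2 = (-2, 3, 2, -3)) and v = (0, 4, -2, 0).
proj_W(v) = (-84/451, 534/451, 424/451, -30/41)

Set up U = [u_1 | ... | u_2] ∈ R^(4×2). The projector onto W = col(U) is P = U (U^T U)^(-1) U^T.
Compute U^T U =
  [22, -11]
  [-11, 26],
and U^T v = (-6, 8).
Solve U^T U · c = U^T v for the coefficients: c = (-68/451, 10/41). The projection is proj_W(v) = U c.
Check: (v - proj_W(v)) · u_1 = 0  (should be 0).
Check: (v - proj_W(v)) · u_2 = 0  (should be 0).
Result: proj_W(v) = (-84/451, 534/451, 424/451, -30/41).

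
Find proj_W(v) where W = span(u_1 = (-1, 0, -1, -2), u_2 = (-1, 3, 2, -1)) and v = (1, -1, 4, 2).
proj_W(v) = (116/89, 63/89, 179/89, 253/89)

Set up U = [u_1 | ... | u_2] ∈ R^(4×2). The projector onto W = col(U) is P = U (U^T U)^(-1) U^T.
Compute U^T U =
  [6, 1]
  [1, 15],
and U^T v = (-9, 2).
Solve U^T U · c = U^T v for the coefficients: c = (-137/89, 21/89). The projection is proj_W(v) = U c.
Check: (v - proj_W(v)) · u_1 = 0  (should be 0).
Check: (v - proj_W(v)) · u_2 = 0  (should be 0).
Result: proj_W(v) = (116/89, 63/89, 179/89, 253/89).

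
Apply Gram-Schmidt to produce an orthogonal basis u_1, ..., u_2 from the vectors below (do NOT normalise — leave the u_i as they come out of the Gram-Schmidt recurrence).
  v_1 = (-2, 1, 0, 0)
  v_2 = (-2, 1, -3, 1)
Orthogonal basis:
  u_1 = (-2, 1, 0, 0)
  u_2 = (0, 0, -3, 1)

Apply the Gram-Schmidt recurrence
  u_1 = v_1
  u_i = v_i − Σ_{j<i} ((v_i · u_j) / (u_j · u_j)) · u_j.

Step by step this gives:
  u_1 = (-2, 1, 0, 0)
  u_2 = (0, 0, -3, 1)

Orthogonality check:
  u_2 · u_1 = 0 (should be 0)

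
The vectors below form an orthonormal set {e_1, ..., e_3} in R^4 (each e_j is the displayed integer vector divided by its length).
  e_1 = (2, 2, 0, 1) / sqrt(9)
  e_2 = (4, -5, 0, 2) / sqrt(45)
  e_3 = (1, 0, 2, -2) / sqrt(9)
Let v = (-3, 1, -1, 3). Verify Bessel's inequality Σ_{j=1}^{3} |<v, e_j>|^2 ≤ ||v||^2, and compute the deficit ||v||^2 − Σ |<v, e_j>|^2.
Σ |<v, e_j>|^2 = 731/45; ||v||^2 = 20; deficit = 169/45

Write each e_j = u_j / sqrt(<u_j, u_j>) where u_j is the displayed integer vector. Then <v, e_j> = <v, u_j> / sqrt(<u_j, u_j>), so |<v, e_j>|^2 = <v, u_j>^2 / <u_j, u_j>.
Coefficients: <v, e_1> = -1/sqrt(9), <v, e_2> = -11/sqrt(45), <v, e_3> = -11/sqrt(9).
Square and sum: Σ |<v, e_j>|^2 = 731/45.
Compute ||v||^2 = v·v = 20.
Deficit = 20 − 731/45 = 169/45 ≥ 0, confirming Bessel's inequality. (The deficit equals ||v − Σ <v,e_j> e_j||^2, the squared distance from v to span{e_j}.)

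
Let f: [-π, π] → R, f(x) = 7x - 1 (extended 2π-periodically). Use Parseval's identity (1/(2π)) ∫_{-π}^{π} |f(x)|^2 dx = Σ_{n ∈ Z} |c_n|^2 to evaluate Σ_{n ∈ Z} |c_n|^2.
Σ |c_n|^2 = 49π^2/3 + 1

Expand and integrate term by term over [-π, π]:
  ∫ (7x)^2 dx = 49·(2π^3/3); ∫ 2·7·(-1)·x dx = 0 (odd integrand); ∫ (-1)^2 dx = 1·2π.
So (1/(2π)) ∫_{-π}^{π} (7x - 1)^2 dx = 49π^2/3 + 1 = 49π^2/3 + 1.
Parseval ⇒ Σ |c_n|^2 = 49π^2/3 + 1.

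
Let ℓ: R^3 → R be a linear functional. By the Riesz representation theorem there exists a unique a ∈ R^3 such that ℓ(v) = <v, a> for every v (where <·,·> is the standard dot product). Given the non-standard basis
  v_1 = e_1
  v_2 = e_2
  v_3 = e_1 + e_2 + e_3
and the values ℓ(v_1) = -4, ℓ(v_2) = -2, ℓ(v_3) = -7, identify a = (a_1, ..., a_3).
a = (-4, -2, -1)

Write a = (a_1, ..., a_3) in the standard basis. For each basis vector v_i, ℓ(v_i) = <v_i, a> is a linear equation in the a_j's. Collect the n equations into a matrix system V a = ℓ, where row i of V is v_i (expressed in the standard basis). Since V is invertible (lower-triangular with 1s on the diagonal, up to permutation), solve by back-substitution:
  V =
[[1, 0, 0],
 [0, 1, 0],
 [1, 1, 1]]
  V a = (-4, -2, -7)
Solving gives a = (-4, -2, -1).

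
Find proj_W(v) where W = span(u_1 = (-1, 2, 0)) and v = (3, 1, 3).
proj_W(v) = (1/5, -2/5, 0)

Set up U = [u_1 | ... | u_1] ∈ R^(3×1). The projector onto W = col(U) is P = U (U^T U)^(-1) U^T.
Compute U^T U =
  [5],
and U^T v = (-1).
Solve U^T U · c = U^T v for the coefficients: c = (-1/5). The projection is proj_W(v) = U c.
Check: (v - proj_W(v)) · u_1 = 0  (should be 0).
Result: proj_W(v) = (1/5, -2/5, 0).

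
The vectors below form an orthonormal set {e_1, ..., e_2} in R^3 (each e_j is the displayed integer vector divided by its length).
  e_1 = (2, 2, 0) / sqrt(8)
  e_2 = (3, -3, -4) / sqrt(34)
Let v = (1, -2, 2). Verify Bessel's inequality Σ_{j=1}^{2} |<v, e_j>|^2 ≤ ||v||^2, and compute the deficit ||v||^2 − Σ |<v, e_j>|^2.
Σ |<v, e_j>|^2 = 9/17; ||v||^2 = 9; deficit = 144/17

Write each e_j = u_j / sqrt(<u_j, u_j>) where u_j is the displayed integer vector. Then <v, e_j> = <v, u_j> / sqrt(<u_j, u_j>), so |<v, e_j>|^2 = <v, u_j>^2 / <u_j, u_j>.
Coefficients: <v, e_1> = -2/sqrt(8), <v, e_2> = 1/sqrt(34).
Square and sum: Σ |<v, e_j>|^2 = 9/17.
Compute ||v||^2 = v·v = 9.
Deficit = 9 − 9/17 = 144/17 ≥ 0, confirming Bessel's inequality. (The deficit equals ||v − Σ <v,e_j> e_j||^2, the squared distance from v to span{e_j}.)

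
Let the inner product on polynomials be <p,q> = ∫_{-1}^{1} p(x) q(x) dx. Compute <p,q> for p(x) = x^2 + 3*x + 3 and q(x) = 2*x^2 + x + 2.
<p,q> = 302/15

Expand the product: p(x)·q(x) = 2*x^4 + 7*x^3 + 11*x^2 + 9*x + 6.
∫_{-1}^{1} of each monomial x^k gives [2/(k+1) if k even, 0 if k odd]. Integrating term-by-term (or equivalently evaluating the antiderivative F(x) = 2*x^5/5 + 7*x^4/4 + 11*x^3/3 + 9*x^2/2 + 6*x at the endpoints):
  F(1) − F(−1) = 979/60 − (-229/60) = 302/15.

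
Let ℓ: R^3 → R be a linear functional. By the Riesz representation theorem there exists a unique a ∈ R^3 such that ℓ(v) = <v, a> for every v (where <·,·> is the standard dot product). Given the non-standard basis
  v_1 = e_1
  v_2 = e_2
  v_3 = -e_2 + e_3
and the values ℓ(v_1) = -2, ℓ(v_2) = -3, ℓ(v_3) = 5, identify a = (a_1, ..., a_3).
a = (-2, -3, 2)

Write a = (a_1, ..., a_3) in the standard basis. For each basis vector v_i, ℓ(v_i) = <v_i, a> is a linear equation in the a_j's. Collect the n equations into a matrix system V a = ℓ, where row i of V is v_i (expressed in the standard basis). Since V is invertible (lower-triangular with 1s on the diagonal, up to permutation), solve by back-substitution:
  V =
[[1, 0, 0],
 [0, 1, 0],
 [0, -1, 1]]
  V a = (-2, -3, 5)
Solving gives a = (-2, -3, 2).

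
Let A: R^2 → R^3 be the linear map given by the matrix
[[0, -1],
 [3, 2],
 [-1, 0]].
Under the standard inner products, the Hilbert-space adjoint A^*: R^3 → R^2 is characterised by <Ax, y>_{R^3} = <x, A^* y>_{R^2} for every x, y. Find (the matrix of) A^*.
A^* = A^T =
[[0, 3, -1],
 [-1, 2, 0]]

For real matrices with standard dot products, the defining identity <Ax, y> = <x, A^* y> gives (Ax)^T y = x^T (A^*) y, i.e. x^T A^T y = x^T (A^*) y. Since this holds for all x, y, we must have A^* = A^T. Therefore
A^* =
[[0, 3, -1],
 [-1, 2, 0]].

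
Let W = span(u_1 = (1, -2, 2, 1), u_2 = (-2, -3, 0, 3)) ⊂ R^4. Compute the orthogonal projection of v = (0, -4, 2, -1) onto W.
proj_W(v) = (17/19, -397/171, 358/171, 218/171)

Set up U = [u_1 | ... | u_2] ∈ R^(4×2). The projector onto W = col(U) is P = U (U^T U)^(-1) U^T.
Compute U^T U =
  [10, 7]
  [7, 22],
and U^T v = (11, 9).
Solve U^T U · c = U^T v for the coefficients: c = (179/171, 13/171). The projection is proj_W(v) = U c.
Check: (v - proj_W(v)) · u_1 = 0  (should be 0).
Check: (v - proj_W(v)) · u_2 = 0  (should be 0).
Result: proj_W(v) = (17/19, -397/171, 358/171, 218/171).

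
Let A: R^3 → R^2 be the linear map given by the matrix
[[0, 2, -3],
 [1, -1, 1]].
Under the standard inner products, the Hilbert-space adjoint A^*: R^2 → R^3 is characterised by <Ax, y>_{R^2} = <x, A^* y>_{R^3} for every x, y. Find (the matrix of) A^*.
A^* = A^T =
[[0, 1],
 [2, -1],
 [-3, 1]]

For real matrices with standard dot products, the defining identity <Ax, y> = <x, A^* y> gives (Ax)^T y = x^T (A^*) y, i.e. x^T A^T y = x^T (A^*) y. Since this holds for all x, y, we must have A^* = A^T. Therefore
A^* =
[[0, 1],
 [2, -1],
 [-3, 1]].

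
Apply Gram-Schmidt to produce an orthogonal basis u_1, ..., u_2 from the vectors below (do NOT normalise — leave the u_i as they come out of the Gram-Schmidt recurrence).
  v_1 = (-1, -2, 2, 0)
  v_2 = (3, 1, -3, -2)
Orthogonal basis:
  u_1 = (-1, -2, 2, 0)
  u_2 = (16/9, -13/9, -5/9, -2)

Apply the Gram-Schmidt recurrence
  u_1 = v_1
  u_i = v_i − Σ_{j<i} ((v_i · u_j) / (u_j · u_j)) · u_j.

Step by step this gives:
  u_1 = (-1, -2, 2, 0)
  u_2 = (16/9, -13/9, -5/9, -2)

Orthogonality check:
  u_2 · u_1 = 0 (should be 0)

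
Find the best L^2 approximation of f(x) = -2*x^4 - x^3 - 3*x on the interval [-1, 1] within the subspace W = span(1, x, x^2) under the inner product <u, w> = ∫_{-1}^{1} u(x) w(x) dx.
g(x) = -12*x^2/7 - 18*x/5 + 6/35

The best approximation g ∈ W is the orthogonal projection of f onto W. Writing g = a_0 + a_1 x + a_2 x^2, the coefficients solve the normal equations G · a = b where
  G_{ij} = <φ_i, φ_j> and b_i = <f, φ_i>, with φ_0 = 1, φ_1 = x, φ_2 = x^2.
G =
  [2, 0, 2/3]
  [0, 2/3, 0]
  [2/3, 0, 2/5],
b = (-4/5, -12/5, -4/7).
Solving gives a_0 = 6/35, a_1 = -18/5, a_2 = -12/7, so
  g(x) = -12*x^2/7 - 18*x/5 + 6/35.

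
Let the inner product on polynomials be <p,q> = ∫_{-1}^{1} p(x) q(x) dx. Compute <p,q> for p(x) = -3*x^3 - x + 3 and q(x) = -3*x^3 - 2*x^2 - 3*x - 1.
<p,q> = -22/35

Expand the product: p(x)·q(x) = 9*x^6 + 6*x^5 + 12*x^4 - 4*x^3 - 3*x^2 - 8*x - 3.
∫_{-1}^{1} of each monomial x^k gives [2/(k+1) if k even, 0 if k odd]. Integrating term-by-term (or equivalently evaluating the antiderivative F(x) = 9*x^7/7 + x^6 + 12*x^5/5 - x^4 - x^3 - 4*x^2 - 3*x at the endpoints):
  F(1) − F(−1) = -151/35 − (-129/35) = -22/35.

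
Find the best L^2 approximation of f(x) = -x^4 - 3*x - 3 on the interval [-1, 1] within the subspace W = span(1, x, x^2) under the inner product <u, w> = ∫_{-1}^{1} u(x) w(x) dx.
g(x) = -6*x^2/7 - 3*x - 102/35

The best approximation g ∈ W is the orthogonal projection of f onto W. Writing g = a_0 + a_1 x + a_2 x^2, the coefficients solve the normal equations G · a = b where
  G_{ij} = <φ_i, φ_j> and b_i = <f, φ_i>, with φ_0 = 1, φ_1 = x, φ_2 = x^2.
G =
  [2, 0, 2/3]
  [0, 2/3, 0]
  [2/3, 0, 2/5],
b = (-32/5, -2, -16/7).
Solving gives a_0 = -102/35, a_1 = -3, a_2 = -6/7, so
  g(x) = -6*x^2/7 - 3*x - 102/35.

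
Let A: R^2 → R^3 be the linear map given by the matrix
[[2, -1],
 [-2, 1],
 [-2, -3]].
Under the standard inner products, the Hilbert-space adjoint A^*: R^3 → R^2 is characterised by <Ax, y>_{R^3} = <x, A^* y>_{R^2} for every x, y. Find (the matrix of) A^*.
A^* = A^T =
[[2, -2, -2],
 [-1, 1, -3]]

For real matrices with standard dot products, the defining identity <Ax, y> = <x, A^* y> gives (Ax)^T y = x^T (A^*) y, i.e. x^T A^T y = x^T (A^*) y. Since this holds for all x, y, we must have A^* = A^T. Therefore
A^* =
[[2, -2, -2],
 [-1, 1, -3]].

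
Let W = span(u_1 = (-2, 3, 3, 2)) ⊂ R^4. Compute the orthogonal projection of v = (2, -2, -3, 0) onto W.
proj_W(v) = (19/13, -57/26, -57/26, -19/13)

Set up U = [u_1 | ... | u_1] ∈ R^(4×1). The projector onto W = col(U) is P = U (U^T U)^(-1) U^T.
Compute U^T U =
  [26],
and U^T v = (-19).
Solve U^T U · c = U^T v for the coefficients: c = (-19/26). The projection is proj_W(v) = U c.
Check: (v - proj_W(v)) · u_1 = 0  (should be 0).
Result: proj_W(v) = (19/13, -57/26, -57/26, -19/13).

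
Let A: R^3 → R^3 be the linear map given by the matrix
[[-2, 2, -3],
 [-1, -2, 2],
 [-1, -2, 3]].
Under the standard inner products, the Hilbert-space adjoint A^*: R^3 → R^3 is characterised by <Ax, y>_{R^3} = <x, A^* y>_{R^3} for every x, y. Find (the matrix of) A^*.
A^* = A^T =
[[-2, -1, -1],
 [2, -2, -2],
 [-3, 2, 3]]

For real matrices with standard dot products, the defining identity <Ax, y> = <x, A^* y> gives (Ax)^T y = x^T (A^*) y, i.e. x^T A^T y = x^T (A^*) y. Since this holds for all x, y, we must have A^* = A^T. Therefore
A^* =
[[-2, -1, -1],
 [2, -2, -2],
 [-3, 2, 3]].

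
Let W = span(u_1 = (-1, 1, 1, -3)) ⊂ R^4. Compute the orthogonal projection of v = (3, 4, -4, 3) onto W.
proj_W(v) = (1, -1, -1, 3)

Set up U = [u_1 | ... | u_1] ∈ R^(4×1). The projector onto W = col(U) is P = U (U^T U)^(-1) U^T.
Compute U^T U =
  [12],
and U^T v = (-12).
Solve U^T U · c = U^T v for the coefficients: c = (-1). The projection is proj_W(v) = U c.
Check: (v - proj_W(v)) · u_1 = 0  (should be 0).
Result: proj_W(v) = (1, -1, -1, 3).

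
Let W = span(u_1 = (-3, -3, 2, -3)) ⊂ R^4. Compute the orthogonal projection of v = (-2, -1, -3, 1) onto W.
proj_W(v) = (0, 0, 0, 0)

Set up U = [u_1 | ... | u_1] ∈ R^(4×1). The projector onto W = col(U) is P = U (U^T U)^(-1) U^T.
Compute U^T U =
  [31],
and U^T v = (0).
Solve U^T U · c = U^T v for the coefficients: c = (0). The projection is proj_W(v) = U c.
Check: (v - proj_W(v)) · u_1 = 0  (should be 0).
Result: proj_W(v) = (0, 0, 0, 0).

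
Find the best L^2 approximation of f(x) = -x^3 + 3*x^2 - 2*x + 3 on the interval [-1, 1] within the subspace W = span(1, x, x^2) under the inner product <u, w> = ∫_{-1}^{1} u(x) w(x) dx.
g(x) = 3*x^2 - 13*x/5 + 3

The best approximation g ∈ W is the orthogonal projection of f onto W. Writing g = a_0 + a_1 x + a_2 x^2, the coefficients solve the normal equations G · a = b where
  G_{ij} = <φ_i, φ_j> and b_i = <f, φ_i>, with φ_0 = 1, φ_1 = x, φ_2 = x^2.
G =
  [2, 0, 2/3]
  [0, 2/3, 0]
  [2/3, 0, 2/5],
b = (8, -26/15, 16/5).
Solving gives a_0 = 3, a_1 = -13/5, a_2 = 3, so
  g(x) = 3*x^2 - 13*x/5 + 3.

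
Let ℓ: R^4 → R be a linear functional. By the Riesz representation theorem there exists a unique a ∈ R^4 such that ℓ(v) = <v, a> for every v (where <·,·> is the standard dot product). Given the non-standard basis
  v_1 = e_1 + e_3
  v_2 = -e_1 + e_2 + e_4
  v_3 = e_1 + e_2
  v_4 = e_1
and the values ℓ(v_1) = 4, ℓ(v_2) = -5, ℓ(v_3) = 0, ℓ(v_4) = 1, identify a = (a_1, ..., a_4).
a = (1, -1, 3, -3)

Write a = (a_1, ..., a_4) in the standard basis. For each basis vector v_i, ℓ(v_i) = <v_i, a> is a linear equation in the a_j's. Collect the n equations into a matrix system V a = ℓ, where row i of V is v_i (expressed in the standard basis). Since V is invertible (lower-triangular with 1s on the diagonal, up to permutation), solve by back-substitution:
  V =
[[1, 0, 1, 0],
 [-1, 1, 0, 1],
 [1, 1, 0, 0],
 [1, 0, 0, 0]]
  V a = (4, -5, 0, 1)
Solving gives a = (1, -1, 3, -3).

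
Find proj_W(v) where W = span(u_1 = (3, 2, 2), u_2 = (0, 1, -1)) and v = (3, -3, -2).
proj_W(v) = (-3/17, -21/34, 13/34)

Set up U = [u_1 | ... | u_2] ∈ R^(3×2). The projector onto W = col(U) is P = U (U^T U)^(-1) U^T.
Compute U^T U =
  [17, 0]
  [0, 2],
and U^T v = (-1, -1).
Solve U^T U · c = U^T v for the coefficients: c = (-1/17, -1/2). The projection is proj_W(v) = U c.
Check: (v - proj_W(v)) · u_1 = 0  (should be 0).
Check: (v - proj_W(v)) · u_2 = 0  (should be 0).
Result: proj_W(v) = (-3/17, -21/34, 13/34).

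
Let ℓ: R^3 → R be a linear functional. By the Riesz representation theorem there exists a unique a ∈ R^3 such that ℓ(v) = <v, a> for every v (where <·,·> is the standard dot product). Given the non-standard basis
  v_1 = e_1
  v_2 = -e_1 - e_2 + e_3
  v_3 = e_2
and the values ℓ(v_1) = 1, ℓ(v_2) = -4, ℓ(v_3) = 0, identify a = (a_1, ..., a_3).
a = (1, 0, -3)

Write a = (a_1, ..., a_3) in the standard basis. For each basis vector v_i, ℓ(v_i) = <v_i, a> is a linear equation in the a_j's. Collect the n equations into a matrix system V a = ℓ, where row i of V is v_i (expressed in the standard basis). Since V is invertible (lower-triangular with 1s on the diagonal, up to permutation), solve by back-substitution:
  V =
[[1, 0, 0],
 [-1, -1, 1],
 [0, 1, 0]]
  V a = (1, -4, 0)
Solving gives a = (1, 0, -3).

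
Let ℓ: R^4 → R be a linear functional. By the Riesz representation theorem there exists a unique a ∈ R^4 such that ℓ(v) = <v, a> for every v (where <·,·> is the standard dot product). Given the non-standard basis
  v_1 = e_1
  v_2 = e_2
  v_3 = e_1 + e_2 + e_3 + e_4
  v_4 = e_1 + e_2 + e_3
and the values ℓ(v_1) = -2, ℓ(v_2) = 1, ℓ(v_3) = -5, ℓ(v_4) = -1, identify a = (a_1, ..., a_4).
a = (-2, 1, 0, -4)

Write a = (a_1, ..., a_4) in the standard basis. For each basis vector v_i, ℓ(v_i) = <v_i, a> is a linear equation in the a_j's. Collect the n equations into a matrix system V a = ℓ, where row i of V is v_i (expressed in the standard basis). Since V is invertible (lower-triangular with 1s on the diagonal, up to permutation), solve by back-substitution:
  V =
[[1, 0, 0, 0],
 [0, 1, 0, 0],
 [1, 1, 1, 1],
 [1, 1, 1, 0]]
  V a = (-2, 1, -5, -1)
Solving gives a = (-2, 1, 0, -4).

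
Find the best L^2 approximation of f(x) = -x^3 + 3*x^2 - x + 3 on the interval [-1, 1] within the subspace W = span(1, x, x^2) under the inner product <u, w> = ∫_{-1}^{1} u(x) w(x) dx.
g(x) = 3*x^2 - 8*x/5 + 3

The best approximation g ∈ W is the orthogonal projection of f onto W. Writing g = a_0 + a_1 x + a_2 x^2, the coefficients solve the normal equations G · a = b where
  G_{ij} = <φ_i, φ_j> and b_i = <f, φ_i>, with φ_0 = 1, φ_1 = x, φ_2 = x^2.
G =
  [2, 0, 2/3]
  [0, 2/3, 0]
  [2/3, 0, 2/5],
b = (8, -16/15, 16/5).
Solving gives a_0 = 3, a_1 = -8/5, a_2 = 3, so
  g(x) = 3*x^2 - 8*x/5 + 3.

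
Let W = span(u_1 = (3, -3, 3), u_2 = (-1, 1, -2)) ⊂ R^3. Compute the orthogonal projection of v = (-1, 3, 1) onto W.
proj_W(v) = (-2, 2, 1)

Set up U = [u_1 | ... | u_2] ∈ R^(3×2). The projector onto W = col(U) is P = U (U^T U)^(-1) U^T.
Compute U^T U =
  [27, -12]
  [-12, 6],
and U^T v = (-9, 2).
Solve U^T U · c = U^T v for the coefficients: c = (-5/3, -3). The projection is proj_W(v) = U c.
Check: (v - proj_W(v)) · u_1 = 0  (should be 0).
Check: (v - proj_W(v)) · u_2 = 0  (should be 0).
Result: proj_W(v) = (-2, 2, 1).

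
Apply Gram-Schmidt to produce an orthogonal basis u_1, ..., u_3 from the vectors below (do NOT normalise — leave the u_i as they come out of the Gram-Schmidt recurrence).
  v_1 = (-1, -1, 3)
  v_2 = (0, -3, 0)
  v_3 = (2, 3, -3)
Orthogonal basis:
  u_1 = (-1, -1, 3)
  u_2 = (3/11, -30/11, -9/11)
  u_3 = (9/10, 0, 3/10)

Apply the Gram-Schmidt recurrence
  u_1 = v_1
  u_i = v_i − Σ_{j<i} ((v_i · u_j) / (u_j · u_j)) · u_j.

Step by step this gives:
  u_1 = (-1, -1, 3)
  u_2 = (3/11, -30/11, -9/11)
  u_3 = (9/10, 0, 3/10)

Orthogonality check:
  u_2 · u_1 = 0 (should be 0)
  u_3 · u_1 = 0 (should be 0)
  u_3 · u_2 = 0 (should be 0)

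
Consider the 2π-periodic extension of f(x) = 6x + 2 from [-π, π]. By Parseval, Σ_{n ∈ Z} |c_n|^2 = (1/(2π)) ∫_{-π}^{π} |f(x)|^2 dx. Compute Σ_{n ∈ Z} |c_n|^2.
Σ |c_n|^2 = 12π^2 + 4

Expand and integrate term by term over [-π, π]:
  ∫ (6x)^2 dx = 36·(2π^3/3); ∫ 2·6·(2)·x dx = 0 (odd integrand); ∫ 2^2 dx = 4·2π.
So (1/(2π)) ∫_{-π}^{π} (6x + 2)^2 dx = 36π^2/3 + 4 = 12π^2 + 4.
Parseval ⇒ Σ |c_n|^2 = 12π^2 + 4.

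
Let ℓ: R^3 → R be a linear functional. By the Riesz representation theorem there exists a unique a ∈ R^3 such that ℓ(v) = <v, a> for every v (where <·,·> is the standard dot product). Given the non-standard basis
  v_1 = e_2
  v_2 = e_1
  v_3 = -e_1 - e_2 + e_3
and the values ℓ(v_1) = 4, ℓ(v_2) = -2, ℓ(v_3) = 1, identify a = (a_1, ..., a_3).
a = (-2, 4, 3)

Write a = (a_1, ..., a_3) in the standard basis. For each basis vector v_i, ℓ(v_i) = <v_i, a> is a linear equation in the a_j's. Collect the n equations into a matrix system V a = ℓ, where row i of V is v_i (expressed in the standard basis). Since V is invertible (lower-triangular with 1s on the diagonal, up to permutation), solve by back-substitution:
  V =
[[0, 1, 0],
 [1, 0, 0],
 [-1, -1, 1]]
  V a = (4, -2, 1)
Solving gives a = (-2, 4, 3).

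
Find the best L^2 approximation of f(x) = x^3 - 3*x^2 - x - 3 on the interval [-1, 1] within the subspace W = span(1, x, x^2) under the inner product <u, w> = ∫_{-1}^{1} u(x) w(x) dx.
g(x) = -3*x^2 - 2*x/5 - 3

The best approximation g ∈ W is the orthogonal projection of f onto W. Writing g = a_0 + a_1 x + a_2 x^2, the coefficients solve the normal equations G · a = b where
  G_{ij} = <φ_i, φ_j> and b_i = <f, φ_i>, with φ_0 = 1, φ_1 = x, φ_2 = x^2.
G =
  [2, 0, 2/3]
  [0, 2/3, 0]
  [2/3, 0, 2/5],
b = (-8, -4/15, -16/5).
Solving gives a_0 = -3, a_1 = -2/5, a_2 = -3, so
  g(x) = -3*x^2 - 2*x/5 - 3.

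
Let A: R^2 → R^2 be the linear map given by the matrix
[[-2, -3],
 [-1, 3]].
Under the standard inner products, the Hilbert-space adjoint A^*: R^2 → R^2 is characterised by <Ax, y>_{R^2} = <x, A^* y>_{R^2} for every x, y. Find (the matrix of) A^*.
A^* = A^T =
[[-2, -1],
 [-3, 3]]

For real matrices with standard dot products, the defining identity <Ax, y> = <x, A^* y> gives (Ax)^T y = x^T (A^*) y, i.e. x^T A^T y = x^T (A^*) y. Since this holds for all x, y, we must have A^* = A^T. Therefore
A^* =
[[-2, -1],
 [-3, 3]].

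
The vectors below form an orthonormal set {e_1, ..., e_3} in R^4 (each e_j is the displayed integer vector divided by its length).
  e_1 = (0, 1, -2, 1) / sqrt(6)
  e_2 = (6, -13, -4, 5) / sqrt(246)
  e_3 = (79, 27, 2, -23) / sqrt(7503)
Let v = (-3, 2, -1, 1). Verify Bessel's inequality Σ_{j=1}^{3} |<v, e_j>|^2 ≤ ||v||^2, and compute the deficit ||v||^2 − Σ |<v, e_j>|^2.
Σ |<v, e_j>|^2 = 2729/183; ||v||^2 = 15; deficit = 16/183

Write each e_j = u_j / sqrt(<u_j, u_j>) where u_j is the displayed integer vector. Then <v, e_j> = <v, u_j> / sqrt(<u_j, u_j>), so |<v, e_j>|^2 = <v, u_j>^2 / <u_j, u_j>.
Coefficients: <v, e_1> = 5/sqrt(6), <v, e_2> = -35/sqrt(246), <v, e_3> = -208/sqrt(7503).
Square and sum: Σ |<v, e_j>|^2 = 2729/183.
Compute ||v||^2 = v·v = 15.
Deficit = 15 − 2729/183 = 16/183 ≥ 0, confirming Bessel's inequality. (The deficit equals ||v − Σ <v,e_j> e_j||^2, the squared distance from v to span{e_j}.)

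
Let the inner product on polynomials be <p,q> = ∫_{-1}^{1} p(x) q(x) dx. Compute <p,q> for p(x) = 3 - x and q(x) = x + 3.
<p,q> = 52/3

Expand the product: p(x)·q(x) = 9 - x^2.
∫_{-1}^{1} of each monomial x^k gives [2/(k+1) if k even, 0 if k odd]. Integrating term-by-term (or equivalently evaluating the antiderivative F(x) = -x^3/3 + 9*x at the endpoints):
  F(1) − F(−1) = 26/3 − (-26/3) = 52/3.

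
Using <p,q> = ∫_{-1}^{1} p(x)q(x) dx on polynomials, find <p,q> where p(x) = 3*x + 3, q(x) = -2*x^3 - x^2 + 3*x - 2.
<p,q> = -52/5

Expand the product: p(x)·q(x) = -6*x^4 - 9*x^3 + 6*x^2 + 3*x - 6.
∫_{-1}^{1} of each monomial x^k gives [2/(k+1) if k even, 0 if k odd]. Integrating term-by-term (or equivalently evaluating the antiderivative F(x) = -6*x^5/5 - 9*x^4/4 + 2*x^3 + 3*x^2/2 - 6*x at the endpoints):
  F(1) − F(−1) = -119/20 − (89/20) = -52/5.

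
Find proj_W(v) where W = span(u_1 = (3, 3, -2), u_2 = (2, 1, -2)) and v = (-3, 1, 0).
proj_W(v) = (-31/29, 1/29, 42/29)

Set up U = [u_1 | ... | u_2] ∈ R^(3×2). The projector onto W = col(U) is P = U (U^T U)^(-1) U^T.
Compute U^T U =
  [22, 13]
  [13, 9],
and U^T v = (-6, -5).
Solve U^T U · c = U^T v for the coefficients: c = (11/29, -32/29). The projection is proj_W(v) = U c.
Check: (v - proj_W(v)) · u_1 = 0  (should be 0).
Check: (v - proj_W(v)) · u_2 = 0  (should be 0).
Result: proj_W(v) = (-31/29, 1/29, 42/29).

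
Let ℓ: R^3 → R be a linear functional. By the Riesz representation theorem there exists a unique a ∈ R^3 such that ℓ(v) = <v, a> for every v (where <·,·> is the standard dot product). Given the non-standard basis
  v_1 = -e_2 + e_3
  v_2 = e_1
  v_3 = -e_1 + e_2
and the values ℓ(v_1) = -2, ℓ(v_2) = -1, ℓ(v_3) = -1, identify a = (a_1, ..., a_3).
a = (-1, -2, -4)

Write a = (a_1, ..., a_3) in the standard basis. For each basis vector v_i, ℓ(v_i) = <v_i, a> is a linear equation in the a_j's. Collect the n equations into a matrix system V a = ℓ, where row i of V is v_i (expressed in the standard basis). Since V is invertible (lower-triangular with 1s on the diagonal, up to permutation), solve by back-substitution:
  V =
[[0, -1, 1],
 [1, 0, 0],
 [-1, 1, 0]]
  V a = (-2, -1, -1)
Solving gives a = (-1, -2, -4).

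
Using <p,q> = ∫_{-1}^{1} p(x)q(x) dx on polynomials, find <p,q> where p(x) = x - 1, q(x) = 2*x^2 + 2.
<p,q> = -16/3

Expand the product: p(x)·q(x) = 2*x^3 - 2*x^2 + 2*x - 2.
∫_{-1}^{1} of each monomial x^k gives [2/(k+1) if k even, 0 if k odd]. Integrating term-by-term (or equivalently evaluating the antiderivative F(x) = x^4/2 - 2*x^3/3 + x^2 - 2*x at the endpoints):
  F(1) − F(−1) = -7/6 − (25/6) = -16/3.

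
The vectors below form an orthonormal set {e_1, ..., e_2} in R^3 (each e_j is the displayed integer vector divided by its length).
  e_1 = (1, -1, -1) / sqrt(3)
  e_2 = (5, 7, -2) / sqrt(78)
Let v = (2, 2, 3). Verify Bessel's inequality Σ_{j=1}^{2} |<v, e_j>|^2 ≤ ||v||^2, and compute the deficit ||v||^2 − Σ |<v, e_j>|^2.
Σ |<v, e_j>|^2 = 93/13; ||v||^2 = 17; deficit = 128/13

Write each e_j = u_j / sqrt(<u_j, u_j>) where u_j is the displayed integer vector. Then <v, e_j> = <v, u_j> / sqrt(<u_j, u_j>), so |<v, e_j>|^2 = <v, u_j>^2 / <u_j, u_j>.
Coefficients: <v, e_1> = -3/sqrt(3), <v, e_2> = 18/sqrt(78).
Square and sum: Σ |<v, e_j>|^2 = 93/13.
Compute ||v||^2 = v·v = 17.
Deficit = 17 − 93/13 = 128/13 ≥ 0, confirming Bessel's inequality. (The deficit equals ||v − Σ <v,e_j> e_j||^2, the squared distance from v to span{e_j}.)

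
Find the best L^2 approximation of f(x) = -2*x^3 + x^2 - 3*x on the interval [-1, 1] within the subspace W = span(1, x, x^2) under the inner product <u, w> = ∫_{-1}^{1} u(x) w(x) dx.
g(x) = x^2 - 21*x/5

The best approximation g ∈ W is the orthogonal projection of f onto W. Writing g = a_0 + a_1 x + a_2 x^2, the coefficients solve the normal equations G · a = b where
  G_{ij} = <φ_i, φ_j> and b_i = <f, φ_i>, with φ_0 = 1, φ_1 = x, φ_2 = x^2.
G =
  [2, 0, 2/3]
  [0, 2/3, 0]
  [2/3, 0, 2/5],
b = (2/3, -14/5, 2/5).
Solving gives a_0 = 0, a_1 = -21/5, a_2 = 1, so
  g(x) = x^2 - 21*x/5.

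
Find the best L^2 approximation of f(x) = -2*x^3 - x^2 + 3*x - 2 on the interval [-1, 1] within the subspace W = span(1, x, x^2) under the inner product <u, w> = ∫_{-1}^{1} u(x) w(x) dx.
g(x) = -x^2 + 9*x/5 - 2

The best approximation g ∈ W is the orthogonal projection of f onto W. Writing g = a_0 + a_1 x + a_2 x^2, the coefficients solve the normal equations G · a = b where
  G_{ij} = <φ_i, φ_j> and b_i = <f, φ_i>, with φ_0 = 1, φ_1 = x, φ_2 = x^2.
G =
  [2, 0, 2/3]
  [0, 2/3, 0]
  [2/3, 0, 2/5],
b = (-14/3, 6/5, -26/15).
Solving gives a_0 = -2, a_1 = 9/5, a_2 = -1, so
  g(x) = -x^2 + 9*x/5 - 2.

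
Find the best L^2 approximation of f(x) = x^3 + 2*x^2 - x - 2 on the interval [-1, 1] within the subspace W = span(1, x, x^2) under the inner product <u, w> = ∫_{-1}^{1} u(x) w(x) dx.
g(x) = 2*x^2 - 2*x/5 - 2

The best approximation g ∈ W is the orthogonal projection of f onto W. Writing g = a_0 + a_1 x + a_2 x^2, the coefficients solve the normal equations G · a = b where
  G_{ij} = <φ_i, φ_j> and b_i = <f, φ_i>, with φ_0 = 1, φ_1 = x, φ_2 = x^2.
G =
  [2, 0, 2/3]
  [0, 2/3, 0]
  [2/3, 0, 2/5],
b = (-8/3, -4/15, -8/15).
Solving gives a_0 = -2, a_1 = -2/5, a_2 = 2, so
  g(x) = 2*x^2 - 2*x/5 - 2.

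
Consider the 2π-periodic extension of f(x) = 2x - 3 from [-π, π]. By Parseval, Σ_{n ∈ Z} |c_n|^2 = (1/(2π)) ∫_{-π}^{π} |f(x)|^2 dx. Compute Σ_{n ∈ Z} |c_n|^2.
Σ |c_n|^2 = 4π^2/3 + 9

Expand and integrate term by term over [-π, π]:
  ∫ (2x)^2 dx = 4·(2π^3/3); ∫ 2·2·(-3)·x dx = 0 (odd integrand); ∫ (-3)^2 dx = 9·2π.
So (1/(2π)) ∫_{-π}^{π} (2x - 3)^2 dx = 4π^2/3 + 9 = 4π^2/3 + 9.
Parseval ⇒ Σ |c_n|^2 = 4π^2/3 + 9.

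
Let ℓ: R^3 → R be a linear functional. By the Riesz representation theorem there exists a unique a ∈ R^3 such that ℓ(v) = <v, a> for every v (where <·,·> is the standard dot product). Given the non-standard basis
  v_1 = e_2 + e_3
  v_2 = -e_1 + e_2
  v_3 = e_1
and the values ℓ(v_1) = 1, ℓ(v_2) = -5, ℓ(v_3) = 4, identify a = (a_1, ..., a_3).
a = (4, -1, 2)

Write a = (a_1, ..., a_3) in the standard basis. For each basis vector v_i, ℓ(v_i) = <v_i, a> is a linear equation in the a_j's. Collect the n equations into a matrix system V a = ℓ, where row i of V is v_i (expressed in the standard basis). Since V is invertible (lower-triangular with 1s on the diagonal, up to permutation), solve by back-substitution:
  V =
[[0, 1, 1],
 [-1, 1, 0],
 [1, 0, 0]]
  V a = (1, -5, 4)
Solving gives a = (4, -1, 2).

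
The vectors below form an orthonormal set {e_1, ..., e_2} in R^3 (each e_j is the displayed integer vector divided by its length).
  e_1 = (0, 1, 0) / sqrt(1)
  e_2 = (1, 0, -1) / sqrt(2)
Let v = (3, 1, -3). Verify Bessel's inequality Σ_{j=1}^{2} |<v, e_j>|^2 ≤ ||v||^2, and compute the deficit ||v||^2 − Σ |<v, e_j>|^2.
Σ |<v, e_j>|^2 = 19; ||v||^2 = 19; deficit = 0

Write each e_j = u_j / sqrt(<u_j, u_j>) where u_j is the displayed integer vector. Then <v, e_j> = <v, u_j> / sqrt(<u_j, u_j>), so |<v, e_j>|^2 = <v, u_j>^2 / <u_j, u_j>.
Coefficients: <v, e_1> = 1/sqrt(1), <v, e_2> = 6/sqrt(2).
Square and sum: Σ |<v, e_j>|^2 = 19.
Compute ||v||^2 = v·v = 19.
Deficit = 19 − 19 = 0 ≥ 0, confirming Bessel's inequality. (The deficit equals ||v − Σ <v,e_j> e_j||^2, the squared distance from v to span{e_j}.)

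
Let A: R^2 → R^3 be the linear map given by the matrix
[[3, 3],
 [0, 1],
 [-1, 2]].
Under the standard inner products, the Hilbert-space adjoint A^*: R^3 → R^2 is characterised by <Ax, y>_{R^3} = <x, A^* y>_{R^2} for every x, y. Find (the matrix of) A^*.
A^* = A^T =
[[3, 0, -1],
 [3, 1, 2]]

For real matrices with standard dot products, the defining identity <Ax, y> = <x, A^* y> gives (Ax)^T y = x^T (A^*) y, i.e. x^T A^T y = x^T (A^*) y. Since this holds for all x, y, we must have A^* = A^T. Therefore
A^* =
[[3, 0, -1],
 [3, 1, 2]].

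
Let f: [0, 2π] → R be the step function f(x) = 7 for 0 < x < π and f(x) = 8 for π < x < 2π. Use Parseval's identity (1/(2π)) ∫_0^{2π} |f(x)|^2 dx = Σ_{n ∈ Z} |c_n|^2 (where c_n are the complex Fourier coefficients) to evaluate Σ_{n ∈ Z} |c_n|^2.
Σ |c_n|^2 = 113/2

Parseval equates the L^2 energy of f (normalised by 1/(2π)) with the ℓ^2 sum of its Fourier coefficients: (1/(2π)) ∫_0^{2π} |f|^2 = Σ |c_n|^2.
Compute the left side: (1/(2π)) [∫_0^π 7^2 dx + ∫_π^{2π} 8^2 dx] = (1/(2π)) · (49π + 64π) = (49 + 64)/2 = 113/2.
So Σ_{n ∈ Z} |c_n|^2 = 113/2.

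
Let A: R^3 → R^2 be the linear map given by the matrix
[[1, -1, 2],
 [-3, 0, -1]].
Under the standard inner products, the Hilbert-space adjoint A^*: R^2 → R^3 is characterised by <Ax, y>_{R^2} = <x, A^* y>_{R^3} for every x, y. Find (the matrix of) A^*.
A^* = A^T =
[[1, -3],
 [-1, 0],
 [2, -1]]

For real matrices with standard dot products, the defining identity <Ax, y> = <x, A^* y> gives (Ax)^T y = x^T (A^*) y, i.e. x^T A^T y = x^T (A^*) y. Since this holds for all x, y, we must have A^* = A^T. Therefore
A^* =
[[1, -3],
 [-1, 0],
 [2, -1]].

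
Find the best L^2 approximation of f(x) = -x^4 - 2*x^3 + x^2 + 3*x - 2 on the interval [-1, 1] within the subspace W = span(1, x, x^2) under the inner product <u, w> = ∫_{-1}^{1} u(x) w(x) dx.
g(x) = x^2/7 + 9*x/5 - 67/35

The best approximation g ∈ W is the orthogonal projection of f onto W. Writing g = a_0 + a_1 x + a_2 x^2, the coefficients solve the normal equations G · a = b where
  G_{ij} = <φ_i, φ_j> and b_i = <f, φ_i>, with φ_0 = 1, φ_1 = x, φ_2 = x^2.
G =
  [2, 0, 2/3]
  [0, 2/3, 0]
  [2/3, 0, 2/5],
b = (-56/15, 6/5, -128/105).
Solving gives a_0 = -67/35, a_1 = 9/5, a_2 = 1/7, so
  g(x) = x^2/7 + 9*x/5 - 67/35.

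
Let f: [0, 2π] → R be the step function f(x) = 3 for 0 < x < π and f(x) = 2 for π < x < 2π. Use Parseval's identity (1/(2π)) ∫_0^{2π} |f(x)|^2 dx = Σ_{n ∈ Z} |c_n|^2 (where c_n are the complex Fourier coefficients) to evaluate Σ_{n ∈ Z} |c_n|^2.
Σ |c_n|^2 = 13/2

Parseval equates the L^2 energy of f (normalised by 1/(2π)) with the ℓ^2 sum of its Fourier coefficients: (1/(2π)) ∫_0^{2π} |f|^2 = Σ |c_n|^2.
Compute the left side: (1/(2π)) [∫_0^π 3^2 dx + ∫_π^{2π} 2^2 dx] = (1/(2π)) · (9π + 4π) = (9 + 4)/2 = 13/2.
So Σ_{n ∈ Z} |c_n|^2 = 13/2.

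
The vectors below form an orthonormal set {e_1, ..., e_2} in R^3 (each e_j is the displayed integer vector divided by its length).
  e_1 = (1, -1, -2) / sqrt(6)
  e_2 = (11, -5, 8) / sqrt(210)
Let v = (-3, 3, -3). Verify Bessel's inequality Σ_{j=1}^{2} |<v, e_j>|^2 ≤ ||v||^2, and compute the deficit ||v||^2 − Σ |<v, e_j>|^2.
Σ |<v, e_j>|^2 = 864/35; ||v||^2 = 27; deficit = 81/35

Write each e_j = u_j / sqrt(<u_j, u_j>) where u_j is the displayed integer vector. Then <v, e_j> = <v, u_j> / sqrt(<u_j, u_j>), so |<v, e_j>|^2 = <v, u_j>^2 / <u_j, u_j>.
Coefficients: <v, e_1> = 0/sqrt(6), <v, e_2> = -72/sqrt(210).
Square and sum: Σ |<v, e_j>|^2 = 864/35.
Compute ||v||^2 = v·v = 27.
Deficit = 27 − 864/35 = 81/35 ≥ 0, confirming Bessel's inequality. (The deficit equals ||v − Σ <v,e_j> e_j||^2, the squared distance from v to span{e_j}.)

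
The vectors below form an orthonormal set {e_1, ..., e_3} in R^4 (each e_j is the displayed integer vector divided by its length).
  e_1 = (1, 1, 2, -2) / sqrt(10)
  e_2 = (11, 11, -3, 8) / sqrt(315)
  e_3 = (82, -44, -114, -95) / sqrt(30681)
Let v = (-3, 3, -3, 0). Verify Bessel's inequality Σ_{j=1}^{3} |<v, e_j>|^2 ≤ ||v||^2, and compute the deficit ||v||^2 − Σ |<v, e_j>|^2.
Σ |<v, e_j>|^2 = 1899/487; ||v||^2 = 27; deficit = 11250/487

Write each e_j = u_j / sqrt(<u_j, u_j>) where u_j is the displayed integer vector. Then <v, e_j> = <v, u_j> / sqrt(<u_j, u_j>), so |<v, e_j>|^2 = <v, u_j>^2 / <u_j, u_j>.
Coefficients: <v, e_1> = -6/sqrt(10), <v, e_2> = 9/sqrt(315), <v, e_3> = -36/sqrt(30681).
Square and sum: Σ |<v, e_j>|^2 = 1899/487.
Compute ||v||^2 = v·v = 27.
Deficit = 27 − 1899/487 = 11250/487 ≥ 0, confirming Bessel's inequality. (The deficit equals ||v − Σ <v,e_j> e_j||^2, the squared distance from v to span{e_j}.)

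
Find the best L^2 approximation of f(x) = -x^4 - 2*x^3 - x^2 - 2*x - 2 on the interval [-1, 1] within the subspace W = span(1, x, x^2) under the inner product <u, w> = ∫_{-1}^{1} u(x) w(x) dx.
g(x) = -13*x^2/7 - 16*x/5 - 67/35

The best approximation g ∈ W is the orthogonal projection of f onto W. Writing g = a_0 + a_1 x + a_2 x^2, the coefficients solve the normal equations G · a = b where
  G_{ij} = <φ_i, φ_j> and b_i = <f, φ_i>, with φ_0 = 1, φ_1 = x, φ_2 = x^2.
G =
  [2, 0, 2/3]
  [0, 2/3, 0]
  [2/3, 0, 2/5],
b = (-76/15, -32/15, -212/105).
Solving gives a_0 = -67/35, a_1 = -16/5, a_2 = -13/7, so
  g(x) = -13*x^2/7 - 16*x/5 - 67/35.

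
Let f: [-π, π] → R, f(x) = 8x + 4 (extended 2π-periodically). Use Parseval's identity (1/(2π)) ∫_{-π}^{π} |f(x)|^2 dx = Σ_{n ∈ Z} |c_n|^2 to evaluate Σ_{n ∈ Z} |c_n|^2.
Σ |c_n|^2 = 64π^2/3 + 16

Expand and integrate term by term over [-π, π]:
  ∫ (8x)^2 dx = 64·(2π^3/3); ∫ 2·8·(4)·x dx = 0 (odd integrand); ∫ 4^2 dx = 16·2π.
So (1/(2π)) ∫_{-π}^{π} (8x + 4)^2 dx = 64π^2/3 + 16 = 64π^2/3 + 16.
Parseval ⇒ Σ |c_n|^2 = 64π^2/3 + 16.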